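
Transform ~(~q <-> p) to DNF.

(~q & ~p) | (p & q)

~(~q <-> p)
≡ ~((~q -> p) & (p -> ~q))   [eliminate <->]
≡ ~((~~q | p) & (p -> ~q))   [eliminate ->]
≡ ~((~~q | p) & (~p | ~q))   [eliminate ->]
≡ ~(~~q | p) | ~(~p | ~q)   [De Morgan]
≡ (~~~q & ~p) | ~(~p | ~q)   [De Morgan]
≡ (~q & ~p) | ~(~p | ~q)   [double negation]
≡ (~q & ~p) | (~~p & ~~q)   [De Morgan]
≡ (~q & ~p) | (p & ~~q)   [double negation]
≡ (~q & ~p) | (p & q)   [double negation]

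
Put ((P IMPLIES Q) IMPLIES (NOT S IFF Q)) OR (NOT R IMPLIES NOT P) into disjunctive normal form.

((P IMPLIES Q) IMPLIES (NOT S IFF Q)) OR (NOT R IMPLIES NOT P)
⇔ NOT (P IMPLIES Q) OR (NOT S IFF Q) OR (NOT R IMPLIES NOT P)   [eliminate IMPLIES]
⇔ NOT (NOT P OR Q) OR (NOT S IFF Q) OR (NOT R IMPLIES NOT P)   [eliminate IMPLIES]
⇔ NOT (NOT P OR Q) OR ((NOT S IMPLIES Q) AND (Q IMPLIES NOT S)) OR (NOT R IMPLIES NOT P)   [eliminate IFF]
⇔ NOT (NOT P OR Q) OR ((NOT NOT S OR Q) AND (Q IMPLIES NOT S)) OR (NOT R IMPLIES NOT P)   [eliminate IMPLIES]
⇔ NOT (NOT P OR Q) OR ((NOT NOT S OR Q) AND (NOT Q OR NOT S)) OR (NOT R IMPLIES NOT P)   [eliminate IMPLIES]
⇔ NOT (NOT P OR Q) OR ((NOT NOT S OR Q) AND (NOT Q OR NOT S)) OR NOT NOT R OR NOT P   [eliminate IMPLIES]
⇔ (NOT NOT P AND NOT Q) OR ((NOT NOT S OR Q) AND (NOT Q OR NOT S)) OR NOT NOT R OR NOT P   [De Morgan]
⇔ (P AND NOT Q) OR ((NOT NOT S OR Q) AND (NOT Q OR NOT S)) OR NOT NOT R OR NOT P   [double negation]
⇔ (P AND NOT Q) OR ((S OR Q) AND (NOT Q OR NOT S)) OR NOT NOT R OR NOT P   [double negation]
⇔ (P AND NOT Q) OR ((S OR Q) AND (NOT Q OR NOT S)) OR R OR NOT P   [double negation]
⇔ (P AND NOT Q) OR (S AND NOT Q) OR (S AND NOT S) OR (Q AND NOT Q) OR (Q AND NOT S) OR R OR NOT P   [distribute AND over OR]
⇔ (P AND NOT Q) OR (S AND NOT Q) OR (Q AND NOT S) OR R OR NOT P   [simplify]

(P AND NOT Q) OR (S AND NOT Q) OR (Q AND NOT S) OR R OR NOT P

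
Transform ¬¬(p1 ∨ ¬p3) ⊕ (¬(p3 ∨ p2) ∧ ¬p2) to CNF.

¬¬(p1 ∨ ¬p3) ⊕ (¬(p3 ∨ p2) ∧ ¬p2)
= (¬¬(p1 ∨ ¬p3) ∨ (¬(p3 ∨ p2) ∧ ¬p2)) ∧ ¬(¬¬(p1 ∨ ¬p3) ∧ ¬(p3 ∨ p2) ∧ ¬p2)   [expand ⊕]
= (p1 ∨ ¬p3 ∨ (¬(p3 ∨ p2) ∧ ¬p2)) ∧ ¬(¬¬(p1 ∨ ¬p3) ∧ ¬(p3 ∨ p2) ∧ ¬p2)   [double negation]
= (p1 ∨ ¬p3 ∨ (¬p3 ∧ ¬p2 ∧ ¬p2)) ∧ ¬(¬¬(p1 ∨ ¬p3) ∧ ¬(p3 ∨ p2) ∧ ¬p2)   [De Morgan]
= (p1 ∨ ¬p3 ∨ (¬p3 ∧ ¬p2 ∧ ¬p2)) ∧ (¬¬¬(p1 ∨ ¬p3) ∨ ¬¬(p3 ∨ p2) ∨ ¬¬p2)   [De Morgan]
= (p1 ∨ ¬p3 ∨ (¬p3 ∧ ¬p2 ∧ ¬p2)) ∧ (¬(p1 ∨ ¬p3) ∨ ¬¬(p3 ∨ p2) ∨ ¬¬p2)   [double negation]
= (p1 ∨ ¬p3 ∨ (¬p3 ∧ ¬p2 ∧ ¬p2)) ∧ ((¬p1 ∧ ¬¬p3) ∨ ¬¬(p3 ∨ p2) ∨ ¬¬p2)   [De Morgan]
= (p1 ∨ ¬p3 ∨ (¬p3 ∧ ¬p2 ∧ ¬p2)) ∧ ((¬p1 ∧ p3) ∨ ¬¬(p3 ∨ p2) ∨ ¬¬p2)   [double negation]
= (p1 ∨ ¬p3 ∨ (¬p3 ∧ ¬p2 ∧ ¬p2)) ∧ ((¬p1 ∧ p3) ∨ p3 ∨ p2 ∨ ¬¬p2)   [double negation]
= (p1 ∨ ¬p3 ∨ (¬p3 ∧ ¬p2 ∧ ¬p2)) ∧ ((¬p1 ∧ p3) ∨ p3 ∨ p2 ∨ p2)   [double negation]
= (p1 ∨ ¬p3 ∨ ¬p3) ∧ (p1 ∨ ¬p3 ∨ ¬p2) ∧ (p1 ∨ ¬p3 ∨ ¬p2) ∧ (¬p1 ∨ p3 ∨ p2 ∨ p2) ∧ (p3 ∨ p3 ∨ p2 ∨ p2)   [distribute ∨ over ∧]
= (p1 ∨ ¬p3) ∧ (p3 ∨ p2)   [simplify]

(p1 ∨ ¬p3) ∧ (p3 ∨ p2)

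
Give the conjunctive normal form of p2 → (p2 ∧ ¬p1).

p2 → (p2 ∧ ¬p1)
≡ ¬p2 ∨ (p2 ∧ ¬p1)   [eliminate →]
≡ (¬p2 ∨ p2) ∧ (¬p2 ∨ ¬p1)   [distribute ∨ over ∧]
≡ ¬p2 ∨ ¬p1   [simplify]

¬p2 ∨ ¬p1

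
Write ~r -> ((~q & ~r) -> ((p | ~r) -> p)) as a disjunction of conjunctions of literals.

r | q | p

~r -> ((~q & ~r) -> ((p | ~r) -> p))
⇔ ~~r | ((~q & ~r) -> ((p | ~r) -> p))   [eliminate ->]
⇔ ~~r | ~(~q & ~r) | ((p | ~r) -> p)   [eliminate ->]
⇔ ~~r | ~(~q & ~r) | ~(p | ~r) | p   [eliminate ->]
⇔ r | ~(~q & ~r) | ~(p | ~r) | p   [double negation]
⇔ r | ~~q | ~~r | ~(p | ~r) | p   [De Morgan]
⇔ r | q | ~~r | ~(p | ~r) | p   [double negation]
⇔ r | q | r | ~(p | ~r) | p   [double negation]
⇔ r | q | r | (~p & ~~r) | p   [De Morgan]
⇔ r | q | r | (~p & r) | p   [double negation]
⇔ r | q | p   [simplify]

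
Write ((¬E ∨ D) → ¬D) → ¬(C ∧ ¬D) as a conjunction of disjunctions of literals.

((¬E ∨ D) → ¬D) → ¬(C ∧ ¬D)
≡ ¬((¬E ∨ D) → ¬D) ∨ ¬(C ∧ ¬D)   (eliminate →)
≡ ¬(¬(¬E ∨ D) ∨ ¬D) ∨ ¬(C ∧ ¬D)   (eliminate →)
≡ (¬¬(¬E ∨ D) ∧ ¬¬D) ∨ ¬(C ∧ ¬D)   (De Morgan)
≡ ((¬E ∨ D) ∧ ¬¬D) ∨ ¬(C ∧ ¬D)   (double negation)
≡ ((¬E ∨ D) ∧ D) ∨ ¬(C ∧ ¬D)   (double negation)
≡ ((¬E ∨ D) ∧ D) ∨ ¬C ∨ ¬¬D   (De Morgan)
≡ ((¬E ∨ D) ∧ D) ∨ ¬C ∨ D   (double negation)
≡ (¬E ∨ D ∨ ¬C ∨ D) ∧ (D ∨ ¬C ∨ D)   (distribute ∨ over ∧)
≡ D ∨ ¬C   (simplify)

D ∨ ¬C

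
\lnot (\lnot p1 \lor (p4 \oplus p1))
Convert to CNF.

p1 \land (\lnot p1 \lor p4)

\lnot (\lnot p1 \lor (p4 \oplus p1))
⇔ \lnot (\lnot p1 \lor ((p4 \lor p1) \land \lnot (p4 \land p1)))
⇔ \lnot \lnot p1 \land \lnot ((p4 \lor p1) \land \lnot (p4 \land p1))
⇔ p1 \land \lnot ((p4 \lor p1) \land \lnot (p4 \land p1))
⇔ p1 \land (\lnot (p4 \lor p1) \lor \lnot \lnot (p4 \land p1))
⇔ p1 \land ((\lnot p4 \land \lnot p1) \lor \lnot \lnot (p4 \land p1))
⇔ p1 \land ((\lnot p4 \land \lnot p1) \lor (p4 \land p1))
⇔ p1 \land (\lnot p4 \lor p4) \land (\lnot p4 \lor p1) \land (\lnot p1 \lor p4) \land (\lnot p1 \lor p1)
⇔ p1 \land (\lnot p1 \lor p4)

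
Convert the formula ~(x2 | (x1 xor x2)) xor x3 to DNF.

(~x2 & ~x1 & ~x3) | (x2 & x3) | (x1 & ~x2 & x3)

~(x2 | (x1 xor x2)) xor x3
≡ (~(x2 | (x1 xor x2)) & ~x3) | (~~(x2 | (x1 xor x2)) & x3)   — expand xor
≡ (~(x2 | (x1 & ~x2) | (~x1 & x2)) & ~x3) | (~~(x2 | (x1 xor x2)) & x3)   — expand xor
≡ (~(x2 | (x1 & ~x2) | (~x1 & x2)) & ~x3) | (~~(x2 | (x1 & ~x2) | (~x1 & x2)) & x3)   — expand xor
≡ (~x2 & ~(x1 & ~x2) & ~(~x1 & x2) & ~x3) | (~~(x2 | (x1 & ~x2) | (~x1 & x2)) & x3)   — De Morgan
≡ (~x2 & (~x1 | ~~x2) & ~(~x1 & x2) & ~x3) | (~~(x2 | (x1 & ~x2) | (~x1 & x2)) & x3)   — De Morgan
≡ (~x2 & (~x1 | x2) & ~(~x1 & x2) & ~x3) | (~~(x2 | (x1 & ~x2) | (~x1 & x2)) & x3)   — double negation
≡ (~x2 & (~x1 | x2) & (~~x1 | ~x2) & ~x3) | (~~(x2 | (x1 & ~x2) | (~x1 & x2)) & x3)   — De Morgan
≡ (~x2 & (~x1 | x2) & (x1 | ~x2) & ~x3) | (~~(x2 | (x1 & ~x2) | (~x1 & x2)) & x3)   — double negation
≡ (~x2 & (~x1 | x2) & (x1 | ~x2) & ~x3) | ((x2 | (x1 & ~x2) | (~x1 & x2)) & x3)   — double negation
≡ (~x2 & ~x1 & x1 & ~x3) | (~x2 & ~x1 & ~x2 & ~x3) | (~x2 & x2 & x1 & ~x3) | (~x2 & x2 & ~x2 & ~x3) | (x2 & x3) | (x1 & ~x2 & x3) | (~x1 & x2 & x3)   — distribute & over |
≡ (~x2 & ~x1 & ~x3) | (x2 & x3) | (x1 & ~x2 & x3)   — simplify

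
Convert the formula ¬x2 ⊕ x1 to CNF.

(¬x2 ∨ x1) ∧ (x2 ∨ ¬x1)

¬x2 ⊕ x1
≡ (¬x2 ∨ x1) ∧ ¬(¬x2 ∧ x1)
≡ (¬x2 ∨ x1) ∧ (¬¬x2 ∨ ¬x1)
≡ (¬x2 ∨ x1) ∧ (x2 ∨ ¬x1)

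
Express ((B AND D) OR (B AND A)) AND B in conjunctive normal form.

B AND (D OR A)

((B AND D) OR (B AND A)) AND B
≡ (B OR B) AND (B OR A) AND (D OR B) AND (D OR A) AND B   [distribute OR over AND]
≡ B AND (D OR A)   [simplify]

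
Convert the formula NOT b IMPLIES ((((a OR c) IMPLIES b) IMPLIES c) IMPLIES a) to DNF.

b OR (NOT a AND NOT c) OR a

NOT b IMPLIES ((((a OR c) IMPLIES b) IMPLIES c) IMPLIES a)
= NOT NOT b OR ((((a OR c) IMPLIES b) IMPLIES c) IMPLIES a)   [eliminate IMPLIES]
= NOT NOT b OR NOT (((a OR c) IMPLIES b) IMPLIES c) OR a   [eliminate IMPLIES]
= NOT NOT b OR NOT (NOT ((a OR c) IMPLIES b) OR c) OR a   [eliminate IMPLIES]
= NOT NOT b OR NOT (NOT (NOT (a OR c) OR b) OR c) OR a   [eliminate IMPLIES]
= b OR NOT (NOT (NOT (a OR c) OR b) OR c) OR a   [double negation]
= b OR (NOT NOT (NOT (a OR c) OR b) AND NOT c) OR a   [De Morgan]
= b OR ((NOT (a OR c) OR b) AND NOT c) OR a   [double negation]
= b OR (((NOT a AND NOT c) OR b) AND NOT c) OR a   [De Morgan]
= b OR (NOT a AND NOT c AND NOT c) OR (b AND NOT c) OR a   [distribute AND over OR]
= b OR (NOT a AND NOT c) OR a   [simplify]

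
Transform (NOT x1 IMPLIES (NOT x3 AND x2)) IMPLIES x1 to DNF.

(NOT x1 AND x3) OR (NOT x1 AND NOT x2) OR x1

(NOT x1 IMPLIES (NOT x3 AND x2)) IMPLIES x1
≡ NOT (NOT x1 IMPLIES (NOT x3 AND x2)) OR x1   [eliminate IMPLIES]
≡ NOT (NOT NOT x1 OR (NOT x3 AND x2)) OR x1   [eliminate IMPLIES]
≡ (NOT NOT NOT x1 AND NOT (NOT x3 AND x2)) OR x1   [De Morgan]
≡ (NOT x1 AND NOT (NOT x3 AND x2)) OR x1   [double negation]
≡ (NOT x1 AND (NOT NOT x3 OR NOT x2)) OR x1   [De Morgan]
≡ (NOT x1 AND (x3 OR NOT x2)) OR x1   [double negation]
≡ (NOT x1 AND x3) OR (NOT x1 AND NOT x2) OR x1   [distribute AND over OR]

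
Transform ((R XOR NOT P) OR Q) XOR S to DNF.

((R XOR NOT P) OR Q) XOR S
≡ (((R XOR NOT P) OR Q) AND NOT S) OR (NOT ((R XOR NOT P) OR Q) AND S)
≡ (((R AND NOT NOT P) OR (NOT R AND NOT P) OR Q) AND NOT S) OR (NOT ((R XOR NOT P) OR Q) AND S)
≡ (((R AND NOT NOT P) OR (NOT R AND NOT P) OR Q) AND NOT S) OR (NOT ((R AND NOT NOT P) OR (NOT R AND NOT P) OR Q) AND S)
≡ (((R AND P) OR (NOT R AND NOT P) OR Q) AND NOT S) OR (NOT ((R AND NOT NOT P) OR (NOT R AND NOT P) OR Q) AND S)
≡ (((R AND P) OR (NOT R AND NOT P) OR Q) AND NOT S) OR (NOT (R AND NOT NOT P) AND NOT (NOT R AND NOT P) AND NOT Q AND S)
≡ (((R AND P) OR (NOT R AND NOT P) OR Q) AND NOT S) OR ((NOT R OR NOT NOT NOT P) AND NOT (NOT R AND NOT P) AND NOT Q AND S)
≡ (((R AND P) OR (NOT R AND NOT P) OR Q) AND NOT S) OR ((NOT R OR NOT P) AND NOT (NOT R AND NOT P) AND NOT Q AND S)
≡ (((R AND P) OR (NOT R AND NOT P) OR Q) AND NOT S) OR ((NOT R OR NOT P) AND (NOT NOT R OR NOT NOT P) AND NOT Q AND S)
≡ (((R AND P) OR (NOT R AND NOT P) OR Q) AND NOT S) OR ((NOT R OR NOT P) AND (R OR NOT NOT P) AND NOT Q AND S)
≡ (((R AND P) OR (NOT R AND NOT P) OR Q) AND NOT S) OR ((NOT R OR NOT P) AND (R OR P) AND NOT Q AND S)
≡ (R AND P AND NOT S) OR (NOT R AND NOT P AND NOT S) OR (Q AND NOT S) OR (NOT R AND R AND NOT Q AND S) OR (NOT R AND P AND NOT Q AND S) OR (NOT P AND R AND NOT Q AND S) OR (NOT P AND P AND NOT Q AND S)
≡ (R AND P AND NOT S) OR (NOT R AND NOT P AND NOT S) OR (Q AND NOT S) OR (NOT R AND P AND NOT Q AND S) OR (NOT P AND R AND NOT Q AND S)

(R AND P AND NOT S) OR (NOT R AND NOT P AND NOT S) OR (Q AND NOT S) OR (NOT R AND P AND NOT Q AND S) OR (NOT P AND R AND NOT Q AND S)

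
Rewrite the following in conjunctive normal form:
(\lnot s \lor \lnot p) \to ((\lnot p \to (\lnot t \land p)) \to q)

(\lnot s \lor \lnot p) \to ((\lnot p \to (\lnot t \land p)) \to q)
≡ \lnot (\lnot s \lor \lnot p) \lor ((\lnot p \to (\lnot t \land p)) \to q)   (eliminate \to)
≡ \lnot (\lnot s \lor \lnot p) \lor \lnot (\lnot p \to (\lnot t \land p)) \lor q   (eliminate \to)
≡ \lnot (\lnot s \lor \lnot p) \lor \lnot (\lnot \lnot p \lor (\lnot t \land p)) \lor q   (eliminate \to)
≡ (\lnot \lnot s \land \lnot \lnot p) \lor \lnot (\lnot \lnot p \lor (\lnot t \land p)) \lor q   (De Morgan)
≡ (s \land \lnot \lnot p) \lor \lnot (\lnot \lnot p \lor (\lnot t \land p)) \lor q   (double negation)
≡ (s \land p) \lor \lnot (\lnot \lnot p \lor (\lnot t \land p)) \lor q   (double negation)
≡ (s \land p) \lor (\lnot \lnot \lnot p \land \lnot (\lnot t \land p)) \lor q   (De Morgan)
≡ (s \land p) \lor (\lnot p \land \lnot (\lnot t \land p)) \lor q   (double negation)
≡ (s \land p) \lor (\lnot p \land (\lnot \lnot t \lor \lnot p)) \lor q   (De Morgan)
≡ (s \land p) \lor (\lnot p \land (t \lor \lnot p)) \lor q   (double negation)
≡ (s \lor \lnot p \lor q) \land (s \lor t \lor \lnot p \lor q) \land (p \lor \lnot p \lor q) \land (p \lor t \lor \lnot p \lor q)   (distribute \lor over \land)
≡ s \lor \lnot p \lor q   (simplify)

s \lor \lnot p \lor q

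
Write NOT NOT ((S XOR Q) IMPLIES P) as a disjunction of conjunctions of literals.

(NOT S AND NOT Q) OR (Q AND S) OR P

NOT NOT ((S XOR Q) IMPLIES P)
≡ NOT NOT (NOT (S XOR Q) OR P)   [eliminate IMPLIES]
≡ NOT NOT (NOT ((S AND NOT Q) OR (NOT S AND Q)) OR P)   [expand XOR]
≡ NOT ((S AND NOT Q) OR (NOT S AND Q)) OR P   [double negation]
≡ (NOT (S AND NOT Q) AND NOT (NOT S AND Q)) OR P   [De Morgan]
≡ ((NOT S OR NOT NOT Q) AND NOT (NOT S AND Q)) OR P   [De Morgan]
≡ ((NOT S OR Q) AND NOT (NOT S AND Q)) OR P   [double negation]
≡ ((NOT S OR Q) AND (NOT NOT S OR NOT Q)) OR P   [De Morgan]
≡ ((NOT S OR Q) AND (S OR NOT Q)) OR P   [double negation]
≡ (NOT S AND S) OR (NOT S AND NOT Q) OR (Q AND S) OR (Q AND NOT Q) OR P   [distribute AND over OR]
≡ (NOT S AND NOT Q) OR (Q AND S) OR P   [simplify]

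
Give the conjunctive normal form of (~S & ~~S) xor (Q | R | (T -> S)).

S | Q | R | ~T

(~S & ~~S) xor (Q | R | (T -> S))
= ((~S & ~~S) | Q | R | (T -> S)) & ~(~S & ~~S & (Q | R | (T -> S)))   [expand xor]
= ((~S & ~~S) | Q | R | ~T | S) & ~(~S & ~~S & (Q | R | (T -> S)))   [eliminate ->]
= ((~S & ~~S) | Q | R | ~T | S) & ~(~S & ~~S & (Q | R | ~T | S))   [eliminate ->]
= ((~S & S) | Q | R | ~T | S) & ~(~S & ~~S & (Q | R | ~T | S))   [double negation]
= ((~S & S) | Q | R | ~T | S) & (~~S | ~~~S | ~(Q | R | ~T | S))   [De Morgan]
= ((~S & S) | Q | R | ~T | S) & (S | ~~~S | ~(Q | R | ~T | S))   [double negation]
= ((~S & S) | Q | R | ~T | S) & (S | ~S | ~(Q | R | ~T | S))   [double negation]
= ((~S & S) | Q | R | ~T | S) & (S | ~S | (~Q & ~R & ~~T & ~S))   [De Morgan]
= ((~S & S) | Q | R | ~T | S) & (S | ~S | (~Q & ~R & T & ~S))   [double negation]
= (~S | Q | R | ~T | S) & (S | Q | R | ~T | S) & (S | ~S | ~Q) & (S | ~S | ~R) & (S | ~S | T) & (S | ~S | ~S)   [distribute | over &]
= S | Q | R | ~T   [simplify]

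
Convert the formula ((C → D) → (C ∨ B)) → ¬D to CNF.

(¬C ∨ ¬D) ∧ (¬B ∨ ¬D)

((C → D) → (C ∨ B)) → ¬D
≡ ¬((C → D) → (C ∨ B)) ∨ ¬D   (eliminate →)
≡ ¬(¬(C → D) ∨ C ∨ B) ∨ ¬D   (eliminate →)
≡ ¬(¬(¬C ∨ D) ∨ C ∨ B) ∨ ¬D   (eliminate →)
≡ (¬¬(¬C ∨ D) ∧ ¬C ∧ ¬B) ∨ ¬D   (De Morgan)
≡ ((¬C ∨ D) ∧ ¬C ∧ ¬B) ∨ ¬D   (double negation)
≡ (¬C ∨ D ∨ ¬D) ∧ (¬C ∨ ¬D) ∧ (¬B ∨ ¬D)   (distribute ∨ over ∧)
≡ (¬C ∨ ¬D) ∧ (¬B ∨ ¬D)   (simplify)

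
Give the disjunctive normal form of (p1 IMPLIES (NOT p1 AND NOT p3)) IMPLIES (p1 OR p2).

p1 OR p2

(p1 IMPLIES (NOT p1 AND NOT p3)) IMPLIES (p1 OR p2)
≡ NOT (p1 IMPLIES (NOT p1 AND NOT p3)) OR p1 OR p2   (eliminate IMPLIES)
≡ NOT (NOT p1 OR (NOT p1 AND NOT p3)) OR p1 OR p2   (eliminate IMPLIES)
≡ (NOT NOT p1 AND NOT (NOT p1 AND NOT p3)) OR p1 OR p2   (De Morgan)
≡ (p1 AND NOT (NOT p1 AND NOT p3)) OR p1 OR p2   (double negation)
≡ (p1 AND (NOT NOT p1 OR NOT NOT p3)) OR p1 OR p2   (De Morgan)
≡ (p1 AND (p1 OR NOT NOT p3)) OR p1 OR p2   (double negation)
≡ (p1 AND (p1 OR p3)) OR p1 OR p2   (double negation)
≡ (p1 AND p1) OR (p1 AND p3) OR p1 OR p2   (distribute AND over OR)
≡ p1 OR p2   (simplify)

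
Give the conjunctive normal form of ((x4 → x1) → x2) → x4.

¬x2 ∨ x4

((x4 → x1) → x2) → x4
= ¬((x4 → x1) → x2) ∨ x4
= ¬(¬(x4 → x1) ∨ x2) ∨ x4
= ¬(¬(¬x4 ∨ x1) ∨ x2) ∨ x4
= (¬¬(¬x4 ∨ x1) ∧ ¬x2) ∨ x4
= ((¬x4 ∨ x1) ∧ ¬x2) ∨ x4
= (¬x4 ∨ x1 ∨ x4) ∧ (¬x2 ∨ x4)
= ¬x2 ∨ x4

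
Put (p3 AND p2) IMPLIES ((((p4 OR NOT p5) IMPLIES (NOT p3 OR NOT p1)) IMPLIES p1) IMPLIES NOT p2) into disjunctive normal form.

NOT p3 OR NOT p2 OR NOT p1

(p3 AND p2) IMPLIES ((((p4 OR NOT p5) IMPLIES (NOT p3 OR NOT p1)) IMPLIES p1) IMPLIES NOT p2)
⇔ NOT (p3 AND p2) OR ((((p4 OR NOT p5) IMPLIES (NOT p3 OR NOT p1)) IMPLIES p1) IMPLIES NOT p2)   [eliminate IMPLIES]
⇔ NOT (p3 AND p2) OR NOT (((p4 OR NOT p5) IMPLIES (NOT p3 OR NOT p1)) IMPLIES p1) OR NOT p2   [eliminate IMPLIES]
⇔ NOT (p3 AND p2) OR NOT (NOT ((p4 OR NOT p5) IMPLIES (NOT p3 OR NOT p1)) OR p1) OR NOT p2   [eliminate IMPLIES]
⇔ NOT (p3 AND p2) OR NOT (NOT (NOT (p4 OR NOT p5) OR NOT p3 OR NOT p1) OR p1) OR NOT p2   [eliminate IMPLIES]
⇔ NOT p3 OR NOT p2 OR NOT (NOT (NOT (p4 OR NOT p5) OR NOT p3 OR NOT p1) OR p1) OR NOT p2   [De Morgan]
⇔ NOT p3 OR NOT p2 OR (NOT NOT (NOT (p4 OR NOT p5) OR NOT p3 OR NOT p1) AND NOT p1) OR NOT p2   [De Morgan]
⇔ NOT p3 OR NOT p2 OR ((NOT (p4 OR NOT p5) OR NOT p3 OR NOT p1) AND NOT p1) OR NOT p2   [double negation]
⇔ NOT p3 OR NOT p2 OR (((NOT p4 AND NOT NOT p5) OR NOT p3 OR NOT p1) AND NOT p1) OR NOT p2   [De Morgan]
⇔ NOT p3 OR NOT p2 OR (((NOT p4 AND p5) OR NOT p3 OR NOT p1) AND NOT p1) OR NOT p2   [double negation]
⇔ NOT p3 OR NOT p2 OR (NOT p4 AND p5 AND NOT p1) OR (NOT p3 AND NOT p1) OR (NOT p1 AND NOT p1) OR NOT p2   [distribute AND over OR]
⇔ NOT p3 OR NOT p2 OR NOT p1   [simplify]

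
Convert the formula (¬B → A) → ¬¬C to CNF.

(¬B ∨ C) ∧ (¬A ∨ C)

(¬B → A) → ¬¬C
≡ ¬(¬B → A) ∨ ¬¬C   — eliminate →
≡ ¬(¬¬B ∨ A) ∨ ¬¬C   — eliminate →
≡ (¬¬¬B ∧ ¬A) ∨ ¬¬C   — De Morgan
≡ (¬B ∧ ¬A) ∨ ¬¬C   — double negation
≡ (¬B ∧ ¬A) ∨ C   — double negation
≡ (¬B ∨ C) ∧ (¬A ∨ C)   — distribute ∨ over ∧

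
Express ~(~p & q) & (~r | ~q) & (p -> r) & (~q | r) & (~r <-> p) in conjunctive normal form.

(p | ~q) & (~r | ~q) & (~p | r) & (~q | r) & (r | p) & (~p | ~r)

~(~p & q) & (~r | ~q) & (p -> r) & (~q | r) & (~r <-> p)
⇔ ~(~p & q) & (~r | ~q) & (~p | r) & (~q | r) & (~r <-> p)   [eliminate ->]
⇔ ~(~p & q) & (~r | ~q) & (~p | r) & (~q | r) & (~r -> p) & (p -> ~r)   [eliminate <->]
⇔ ~(~p & q) & (~r | ~q) & (~p | r) & (~q | r) & (~~r | p) & (p -> ~r)   [eliminate ->]
⇔ ~(~p & q) & (~r | ~q) & (~p | r) & (~q | r) & (~~r | p) & (~p | ~r)   [eliminate ->]
⇔ (~~p | ~q) & (~r | ~q) & (~p | r) & (~q | r) & (~~r | p) & (~p | ~r)   [De Morgan]
⇔ (p | ~q) & (~r | ~q) & (~p | r) & (~q | r) & (~~r | p) & (~p | ~r)   [double negation]
⇔ (p | ~q) & (~r | ~q) & (~p | r) & (~q | r) & (r | p) & (~p | ~r)   [double negation]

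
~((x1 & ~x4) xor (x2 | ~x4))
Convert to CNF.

(~x2 | x1) & (~x2 | ~x4) & (x4 | x1)

~((x1 & ~x4) xor (x2 | ~x4))
= ~(((x1 & ~x4) | x2 | ~x4) & ~(x1 & ~x4 & (x2 | ~x4)))   [expand xor]
= ~((x1 & ~x4) | x2 | ~x4) | ~~(x1 & ~x4 & (x2 | ~x4))   [De Morgan]
= (~(x1 & ~x4) & ~x2 & ~~x4) | ~~(x1 & ~x4 & (x2 | ~x4))   [De Morgan]
= ((~x1 | ~~x4) & ~x2 & ~~x4) | ~~(x1 & ~x4 & (x2 | ~x4))   [De Morgan]
= ((~x1 | x4) & ~x2 & ~~x4) | ~~(x1 & ~x4 & (x2 | ~x4))   [double negation]
= ((~x1 | x4) & ~x2 & x4) | ~~(x1 & ~x4 & (x2 | ~x4))   [double negation]
= ((~x1 | x4) & ~x2 & x4) | (x1 & ~x4 & (x2 | ~x4))   [double negation]
= (~x1 | x4 | x1) & (~x1 | x4 | ~x4) & (~x1 | x4 | x2 | ~x4) & (~x2 | x1) & (~x2 | ~x4) & (~x2 | x2 | ~x4) & (x4 | x1) & (x4 | ~x4) & (x4 | x2 | ~x4)   [distribute | over &]
= (~x2 | x1) & (~x2 | ~x4) & (x4 | x1)   [simplify]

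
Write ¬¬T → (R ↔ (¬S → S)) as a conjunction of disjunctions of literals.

¬¬T → (R ↔ (¬S → S))
= ¬¬¬T ∨ (R ↔ (¬S → S))   [eliminate →]
= ¬¬¬T ∨ ((R → (¬S → S)) ∧ ((¬S → S) → R))   [eliminate ↔]
= ¬¬¬T ∨ ((¬R ∨ (¬S → S)) ∧ ((¬S → S) → R))   [eliminate →]
= ¬¬¬T ∨ ((¬R ∨ ¬¬S ∨ S) ∧ ((¬S → S) → R))   [eliminate →]
= ¬¬¬T ∨ ((¬R ∨ ¬¬S ∨ S) ∧ (¬(¬S → S) ∨ R))   [eliminate →]
= ¬¬¬T ∨ ((¬R ∨ ¬¬S ∨ S) ∧ (¬(¬¬S ∨ S) ∨ R))   [eliminate →]
= ¬T ∨ ((¬R ∨ ¬¬S ∨ S) ∧ (¬(¬¬S ∨ S) ∨ R))   [double negation]
= ¬T ∨ ((¬R ∨ S ∨ S) ∧ (¬(¬¬S ∨ S) ∨ R))   [double negation]
= ¬T ∨ ((¬R ∨ S ∨ S) ∧ ((¬¬¬S ∧ ¬S) ∨ R))   [De Morgan]
= ¬T ∨ ((¬R ∨ S ∨ S) ∧ ((¬S ∧ ¬S) ∨ R))   [double negation]
= (¬T ∨ ¬R ∨ S ∨ S) ∧ (¬T ∨ ¬S ∨ R) ∧ (¬T ∨ ¬S ∨ R)   [distribute ∨ over ∧]
= (¬T ∨ ¬R ∨ S) ∧ (¬T ∨ ¬S ∨ R)   [simplify]

(¬T ∨ ¬R ∨ S) ∧ (¬T ∨ ¬S ∨ R)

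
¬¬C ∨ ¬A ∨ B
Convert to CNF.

¬¬C ∨ ¬A ∨ B
≡ C ∨ ¬A ∨ B   — double negation

C ∨ ¬A ∨ B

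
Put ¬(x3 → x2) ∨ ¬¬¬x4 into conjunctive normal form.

(x3 ∨ ¬x4) ∧ (¬x2 ∨ ¬x4)

¬(x3 → x2) ∨ ¬¬¬x4
≡ ¬(¬x3 ∨ x2) ∨ ¬¬¬x4
≡ (¬¬x3 ∧ ¬x2) ∨ ¬¬¬x4
≡ (x3 ∧ ¬x2) ∨ ¬¬¬x4
≡ (x3 ∧ ¬x2) ∨ ¬x4
≡ (x3 ∨ ¬x4) ∧ (¬x2 ∨ ¬x4)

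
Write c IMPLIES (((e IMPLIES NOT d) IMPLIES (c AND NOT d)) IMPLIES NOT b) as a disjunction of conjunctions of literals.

c IMPLIES (((e IMPLIES NOT d) IMPLIES (c AND NOT d)) IMPLIES NOT b)
⇔ NOT c OR (((e IMPLIES NOT d) IMPLIES (c AND NOT d)) IMPLIES NOT b)   [eliminate IMPLIES]
⇔ NOT c OR NOT ((e IMPLIES NOT d) IMPLIES (c AND NOT d)) OR NOT b   [eliminate IMPLIES]
⇔ NOT c OR NOT (NOT (e IMPLIES NOT d) OR (c AND NOT d)) OR NOT b   [eliminate IMPLIES]
⇔ NOT c OR NOT (NOT (NOT e OR NOT d) OR (c AND NOT d)) OR NOT b   [eliminate IMPLIES]
⇔ NOT c OR (NOT NOT (NOT e OR NOT d) AND NOT (c AND NOT d)) OR NOT b   [De Morgan]
⇔ NOT c OR ((NOT e OR NOT d) AND NOT (c AND NOT d)) OR NOT b   [double negation]
⇔ NOT c OR ((NOT e OR NOT d) AND (NOT c OR NOT NOT d)) OR NOT b   [De Morgan]
⇔ NOT c OR ((NOT e OR NOT d) AND (NOT c OR d)) OR NOT b   [double negation]
⇔ NOT c OR (NOT e AND NOT c) OR (NOT e AND d) OR (NOT d AND NOT c) OR (NOT d AND d) OR NOT b   [distribute AND over OR]
⇔ NOT c OR (NOT e AND d) OR NOT b   [simplify]

NOT c OR (NOT e AND d) OR NOT b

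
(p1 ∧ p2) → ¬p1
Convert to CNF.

(p1 ∧ p2) → ¬p1
≡ ¬(p1 ∧ p2) ∨ ¬p1   (eliminate →)
≡ ¬p1 ∨ ¬p2 ∨ ¬p1   (De Morgan)
≡ ¬p1 ∨ ¬p2   (simplify)

¬p1 ∨ ¬p2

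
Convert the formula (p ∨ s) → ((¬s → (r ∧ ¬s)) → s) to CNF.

¬p ∨ ¬r ∨ s

(p ∨ s) → ((¬s → (r ∧ ¬s)) → s)
≡ ¬(p ∨ s) ∨ ((¬s → (r ∧ ¬s)) → s)   (eliminate →)
≡ ¬(p ∨ s) ∨ ¬(¬s → (r ∧ ¬s)) ∨ s   (eliminate →)
≡ ¬(p ∨ s) ∨ ¬(¬¬s ∨ (r ∧ ¬s)) ∨ s   (eliminate →)
≡ (¬p ∧ ¬s) ∨ ¬(¬¬s ∨ (r ∧ ¬s)) ∨ s   (De Morgan)
≡ (¬p ∧ ¬s) ∨ (¬¬¬s ∧ ¬(r ∧ ¬s)) ∨ s   (De Morgan)
≡ (¬p ∧ ¬s) ∨ (¬s ∧ ¬(r ∧ ¬s)) ∨ s   (double negation)
≡ (¬p ∧ ¬s) ∨ (¬s ∧ (¬r ∨ ¬¬s)) ∨ s   (De Morgan)
≡ (¬p ∧ ¬s) ∨ (¬s ∧ (¬r ∨ s)) ∨ s   (double negation)
≡ (¬p ∨ ¬s ∨ s) ∧ (¬p ∨ ¬r ∨ s ∨ s) ∧ (¬s ∨ ¬s ∨ s) ∧ (¬s ∨ ¬r ∨ s ∨ s)   (distribute ∨ over ∧)
≡ ¬p ∨ ¬r ∨ s   (simplify)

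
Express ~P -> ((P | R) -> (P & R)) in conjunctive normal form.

~P -> ((P | R) -> (P & R))
≡ ~~P | ((P | R) -> (P & R))   [eliminate ->]
≡ ~~P | ~(P | R) | (P & R)   [eliminate ->]
≡ P | ~(P | R) | (P & R)   [double negation]
≡ P | (~P & ~R) | (P & R)   [De Morgan]
≡ (P | ~P | P) & (P | ~P | R) & (P | ~R | P) & (P | ~R | R)   [distribute | over &]
≡ P | ~R   [simplify]

P | ~R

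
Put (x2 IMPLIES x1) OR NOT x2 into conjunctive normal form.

(x2 IMPLIES x1) OR NOT x2
⇔ NOT x2 OR x1 OR NOT x2   — eliminate IMPLIES
⇔ NOT x2 OR x1   — simplify

NOT x2 OR x1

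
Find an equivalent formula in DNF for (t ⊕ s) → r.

(t ⊕ s) → r
⇔ ¬(t ⊕ s) ∨ r
⇔ ¬((t ∧ ¬s) ∨ (¬t ∧ s)) ∨ r
⇔ (¬(t ∧ ¬s) ∧ ¬(¬t ∧ s)) ∨ r
⇔ ((¬t ∨ ¬¬s) ∧ ¬(¬t ∧ s)) ∨ r
⇔ ((¬t ∨ s) ∧ ¬(¬t ∧ s)) ∨ r
⇔ ((¬t ∨ s) ∧ (¬¬t ∨ ¬s)) ∨ r
⇔ ((¬t ∨ s) ∧ (t ∨ ¬s)) ∨ r
⇔ (¬t ∧ t) ∨ (¬t ∧ ¬s) ∨ (s ∧ t) ∨ (s ∧ ¬s) ∨ r
⇔ (¬t ∧ ¬s) ∨ (s ∧ t) ∨ r

(¬t ∧ ¬s) ∨ (s ∧ t) ∨ r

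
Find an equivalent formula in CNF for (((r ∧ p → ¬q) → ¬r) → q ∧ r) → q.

q ∨ ¬r

(((r ∧ p → ¬q) → ¬r) → q ∧ r) → q
≡ ¬(((r ∧ p → ¬q) → ¬r) → q ∧ r) ∨ q   [eliminate →]
≡ ¬(¬((r ∧ p → ¬q) → ¬r) ∨ q ∧ r) ∨ q   [eliminate →]
≡ ¬(¬(¬(r ∧ p → ¬q) ∨ ¬r) ∨ q ∧ r) ∨ q   [eliminate →]
≡ ¬(¬(¬(¬(r ∧ p) ∨ ¬q) ∨ ¬r) ∨ q ∧ r) ∨ q   [eliminate →]
≡ ¬¬(¬(¬(r ∧ p) ∨ ¬q) ∨ ¬r) ∧ ¬(q ∧ r) ∨ q   [De Morgan]
≡ (¬(¬(r ∧ p) ∨ ¬q) ∨ ¬r) ∧ ¬(q ∧ r) ∨ q   [double negation]
≡ (¬¬(r ∧ p) ∧ ¬¬q ∨ ¬r) ∧ ¬(q ∧ r) ∨ q   [De Morgan]
≡ (r ∧ p ∧ ¬¬q ∨ ¬r) ∧ ¬(q ∧ r) ∨ q   [double negation]
≡ (r ∧ p ∧ q ∨ ¬r) ∧ ¬(q ∧ r) ∨ q   [double negation]
≡ (r ∧ p ∧ q ∨ ¬r) ∧ (¬q ∨ ¬r) ∨ q   [De Morgan]
≡ (r ∨ ¬r ∨ q) ∧ (p ∨ ¬r ∨ q) ∧ (q ∨ ¬r ∨ q) ∧ (¬q ∨ ¬r ∨ q)   [distribute ∨ over ∧]
≡ q ∨ ¬r   [simplify]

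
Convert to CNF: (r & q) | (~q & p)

(r | ~q) & (r | p) & (q | p)

(r & q) | (~q & p)
≡ (r | ~q) & (r | p) & (q | ~q) & (q | p)   (distribute | over &)
≡ (r | ~q) & (r | p) & (q | p)   (simplify)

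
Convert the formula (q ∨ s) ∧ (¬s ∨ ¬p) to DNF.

(q ∨ s) ∧ (¬s ∨ ¬p)
≡ (q ∧ ¬s) ∨ (q ∧ ¬p) ∨ (s ∧ ¬s) ∨ (s ∧ ¬p)   (distribute ∧ over ∨)
≡ (q ∧ ¬s) ∨ (q ∧ ¬p) ∨ (s ∧ ¬p)   (simplify)

(q ∧ ¬s) ∨ (q ∧ ¬p) ∨ (s ∧ ¬p)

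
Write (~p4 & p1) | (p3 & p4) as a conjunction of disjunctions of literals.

(~p4 | p3) & (p1 | p3) & (p1 | p4)

(~p4 & p1) | (p3 & p4)
⇔ (~p4 | p3) & (~p4 | p4) & (p1 | p3) & (p1 | p4)   — distribute | over &
⇔ (~p4 | p3) & (p1 | p3) & (p1 | p4)   — simplify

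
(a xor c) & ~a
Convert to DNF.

(a xor c) & ~a
≡ ((a & ~c) | (~a & c)) & ~a   [expand xor]
≡ (a & ~c & ~a) | (~a & c & ~a)   [distribute & over |]
≡ ~a & c   [simplify]

~a & c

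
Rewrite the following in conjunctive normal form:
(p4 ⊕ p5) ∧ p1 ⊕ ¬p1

(p4 ⊕ p5) ∧ p1 ⊕ ¬p1
≡ ((p4 ⊕ p5) ∧ p1 ∨ ¬p1) ∧ ¬((p4 ⊕ p5) ∧ p1 ∧ ¬p1)   — expand ⊕
≡ ((p4 ∨ p5) ∧ ¬(p4 ∧ p5) ∧ p1 ∨ ¬p1) ∧ ¬((p4 ⊕ p5) ∧ p1 ∧ ¬p1)   — expand ⊕
≡ ((p4 ∨ p5) ∧ ¬(p4 ∧ p5) ∧ p1 ∨ ¬p1) ∧ ¬((p4 ∨ p5) ∧ ¬(p4 ∧ p5) ∧ p1 ∧ ¬p1)   — expand ⊕
≡ ((p4 ∨ p5) ∧ (¬p4 ∨ ¬p5) ∧ p1 ∨ ¬p1) ∧ ¬((p4 ∨ p5) ∧ ¬(p4 ∧ p5) ∧ p1 ∧ ¬p1)   — De Morgan
≡ ((p4 ∨ p5) ∧ (¬p4 ∨ ¬p5) ∧ p1 ∨ ¬p1) ∧ (¬(p4 ∨ p5) ∨ ¬¬(p4 ∧ p5) ∨ ¬p1 ∨ ¬¬p1)   — De Morgan
≡ ((p4 ∨ p5) ∧ (¬p4 ∨ ¬p5) ∧ p1 ∨ ¬p1) ∧ (¬p4 ∧ ¬p5 ∨ ¬¬(p4 ∧ p5) ∨ ¬p1 ∨ ¬¬p1)   — De Morgan
≡ ((p4 ∨ p5) ∧ (¬p4 ∨ ¬p5) ∧ p1 ∨ ¬p1) ∧ (¬p4 ∧ ¬p5 ∨ p4 ∧ p5 ∨ ¬p1 ∨ ¬¬p1)   — double negation
≡ ((p4 ∨ p5) ∧ (¬p4 ∨ ¬p5) ∧ p1 ∨ ¬p1) ∧ (¬p4 ∧ ¬p5 ∨ p4 ∧ p5 ∨ ¬p1 ∨ p1)   — double negation
≡ (p4 ∨ p5 ∨ ¬p1) ∧ (¬p4 ∨ ¬p5 ∨ ¬p1) ∧ (p1 ∨ ¬p1) ∧ (¬p4 ∨ p4 ∨ ¬p1 ∨ p1) ∧ (¬p4 ∨ p5 ∨ ¬p1 ∨ p1) ∧ (¬p5 ∨ p4 ∨ ¬p1 ∨ p1) ∧ (¬p5 ∨ p5 ∨ ¬p1 ∨ p1)   — distribute ∨ over ∧
≡ (p4 ∨ p5 ∨ ¬p1) ∧ (¬p4 ∨ ¬p5 ∨ ¬p1)   — simplify

(p4 ∨ p5 ∨ ¬p1) ∧ (¬p4 ∨ ¬p5 ∨ ¬p1)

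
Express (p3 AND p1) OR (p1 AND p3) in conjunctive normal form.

p3 AND p1

(p3 AND p1) OR (p1 AND p3)
⇔ (p3 OR p1) AND (p3 OR p3) AND (p1 OR p1) AND (p1 OR p3)
⇔ p3 AND p1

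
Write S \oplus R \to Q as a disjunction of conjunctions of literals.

S \oplus R \to Q
= \lnot (S \oplus R) \lor Q   — eliminate \to
= \lnot (S \land \lnot R \lor \lnot S \land R) \lor Q   — expand \oplus
= \lnot (S \land \lnot R) \land \lnot (\lnot S \land R) \lor Q   — De Morgan
= (\lnot S \lor \lnot \lnot R) \land \lnot (\lnot S \land R) \lor Q   — De Morgan
= (\lnot S \lor R) \land \lnot (\lnot S \land R) \lor Q   — double negation
= (\lnot S \lor R) \land (\lnot \lnot S \lor \lnot R) \lor Q   — De Morgan
= (\lnot S \lor R) \land (S \lor \lnot R) \lor Q   — double negation
= \lnot S \land S \lor \lnot S \land \lnot R \lor R \land S \lor R \land \lnot R \lor Q   — distribute \land over \lor
= \lnot S \land \lnot R \lor R \land S \lor Q   — simplify

\lnot S \land \lnot R \lor R \land S \lor Q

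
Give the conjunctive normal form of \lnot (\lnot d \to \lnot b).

\lnot d \land b

\lnot (\lnot d \to \lnot b)
⇔ \lnot (\lnot \lnot d \lor \lnot b)   (eliminate \to)
⇔ \lnot \lnot \lnot d \land \lnot \lnot b   (De Morgan)
⇔ \lnot d \land \lnot \lnot b   (double negation)
⇔ \lnot d \land b   (double negation)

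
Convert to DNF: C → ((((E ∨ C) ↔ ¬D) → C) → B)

C → ((((E ∨ C) ↔ ¬D) → C) → B)
= ¬C ∨ ((((E ∨ C) ↔ ¬D) → C) → B)   (eliminate →)
= ¬C ∨ ¬(((E ∨ C) ↔ ¬D) → C) ∨ B   (eliminate →)
= ¬C ∨ ¬(¬((E ∨ C) ↔ ¬D) ∨ C) ∨ B   (eliminate →)
= ¬C ∨ ¬(¬(((E ∨ C) → ¬D) ∧ (¬D → (E ∨ C))) ∨ C) ∨ B   (eliminate ↔)
= ¬C ∨ ¬(¬((¬(E ∨ C) ∨ ¬D) ∧ (¬D → (E ∨ C))) ∨ C) ∨ B   (eliminate →)
= ¬C ∨ ¬(¬((¬(E ∨ C) ∨ ¬D) ∧ (¬¬D ∨ E ∨ C)) ∨ C) ∨ B   (eliminate →)
= ¬C ∨ (¬¬((¬(E ∨ C) ∨ ¬D) ∧ (¬¬D ∨ E ∨ C)) ∧ ¬C) ∨ B   (De Morgan)
= ¬C ∨ ((¬(E ∨ C) ∨ ¬D) ∧ (¬¬D ∨ E ∨ C) ∧ ¬C) ∨ B   (double negation)
= ¬C ∨ (((¬E ∧ ¬C) ∨ ¬D) ∧ (¬¬D ∨ E ∨ C) ∧ ¬C) ∨ B   (De Morgan)
= ¬C ∨ (((¬E ∧ ¬C) ∨ ¬D) ∧ (D ∨ E ∨ C) ∧ ¬C) ∨ B   (double negation)
= ¬C ∨ (¬E ∧ ¬C ∧ D ∧ ¬C) ∨ (¬E ∧ ¬C ∧ E ∧ ¬C) ∨ (¬E ∧ ¬C ∧ C ∧ ¬C) ∨ (¬D ∧ D ∧ ¬C) ∨ (¬D ∧ E ∧ ¬C) ∨ (¬D ∧ C ∧ ¬C) ∨ B   (distribute ∧ over ∨)
= ¬C ∨ B   (simplify)

¬C ∨ B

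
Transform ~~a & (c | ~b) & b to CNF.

a & (c | ~b) & b

~~a & (c | ~b) & b
≡ a & (c | ~b) & b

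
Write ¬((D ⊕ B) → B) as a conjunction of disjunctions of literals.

(D ∨ B) ∧ ¬B

¬((D ⊕ B) → B)
≡ ¬(¬(D ⊕ B) ∨ B)   (eliminate →)
≡ ¬(¬((D ∨ B) ∧ ¬(D ∧ B)) ∨ B)   (expand ⊕)
≡ ¬¬((D ∨ B) ∧ ¬(D ∧ B)) ∧ ¬B   (De Morgan)
≡ (D ∨ B) ∧ ¬(D ∧ B) ∧ ¬B   (double negation)
≡ (D ∨ B) ∧ (¬D ∨ ¬B) ∧ ¬B   (De Morgan)
≡ (D ∨ B) ∧ ¬B   (simplify)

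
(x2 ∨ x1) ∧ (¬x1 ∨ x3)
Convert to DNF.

(x2 ∧ ¬x1) ∨ (x2 ∧ x3) ∨ (x1 ∧ x3)

(x2 ∨ x1) ∧ (¬x1 ∨ x3)
= (x2 ∧ ¬x1) ∨ (x2 ∧ x3) ∨ (x1 ∧ ¬x1) ∨ (x1 ∧ x3)   (distribute ∧ over ∨)
= (x2 ∧ ¬x1) ∨ (x2 ∧ x3) ∨ (x1 ∧ x3)   (simplify)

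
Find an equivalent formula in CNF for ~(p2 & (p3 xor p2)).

~p2 | p3

~(p2 & (p3 xor p2))
≡ ~(p2 & (p3 | p2) & ~(p3 & p2))   — expand xor
≡ ~p2 | ~(p3 | p2) | ~~(p3 & p2)   — De Morgan
≡ ~p2 | (~p3 & ~p2) | ~~(p3 & p2)   — De Morgan
≡ ~p2 | (~p3 & ~p2) | (p3 & p2)   — double negation
≡ (~p2 | ~p3 | p3) & (~p2 | ~p3 | p2) & (~p2 | ~p2 | p3) & (~p2 | ~p2 | p2)   — distribute | over &
≡ ~p2 | p3   — simplify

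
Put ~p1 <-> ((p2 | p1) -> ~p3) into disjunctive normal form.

(p1 & p3) | (~p2 & ~p1) | (~p3 & ~p1)

~p1 <-> ((p2 | p1) -> ~p3)
⇔ (~p1 -> ((p2 | p1) -> ~p3)) & (((p2 | p1) -> ~p3) -> ~p1)
⇔ (~~p1 | ((p2 | p1) -> ~p3)) & (((p2 | p1) -> ~p3) -> ~p1)
⇔ (~~p1 | ~(p2 | p1) | ~p3) & (((p2 | p1) -> ~p3) -> ~p1)
⇔ (~~p1 | ~(p2 | p1) | ~p3) & (~((p2 | p1) -> ~p3) | ~p1)
⇔ (~~p1 | ~(p2 | p1) | ~p3) & (~(~(p2 | p1) | ~p3) | ~p1)
⇔ (p1 | ~(p2 | p1) | ~p3) & (~(~(p2 | p1) | ~p3) | ~p1)
⇔ (p1 | (~p2 & ~p1) | ~p3) & (~(~(p2 | p1) | ~p3) | ~p1)
⇔ (p1 | (~p2 & ~p1) | ~p3) & ((~~(p2 | p1) & ~~p3) | ~p1)
⇔ (p1 | (~p2 & ~p1) | ~p3) & (((p2 | p1) & ~~p3) | ~p1)
⇔ (p1 | (~p2 & ~p1) | ~p3) & (((p2 | p1) & p3) | ~p1)
⇔ (p1 & p2 & p3) | (p1 & p1 & p3) | (p1 & ~p1) | (~p2 & ~p1 & p2 & p3) | (~p2 & ~p1 & p1 & p3) | (~p2 & ~p1 & ~p1) | (~p3 & p2 & p3) | (~p3 & p1 & p3) | (~p3 & ~p1)
⇔ (p1 & p3) | (~p2 & ~p1) | (~p3 & ~p1)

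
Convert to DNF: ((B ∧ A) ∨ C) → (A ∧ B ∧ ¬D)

((B ∧ A) ∨ C) → (A ∧ B ∧ ¬D)
= ¬((B ∧ A) ∨ C) ∨ (A ∧ B ∧ ¬D)   [eliminate →]
= (¬(B ∧ A) ∧ ¬C) ∨ (A ∧ B ∧ ¬D)   [De Morgan]
= ((¬B ∨ ¬A) ∧ ¬C) ∨ (A ∧ B ∧ ¬D)   [De Morgan]
= (¬B ∧ ¬C) ∨ (¬A ∧ ¬C) ∨ (A ∧ B ∧ ¬D)   [distribute ∧ over ∨]

(¬B ∧ ¬C) ∨ (¬A ∧ ¬C) ∨ (A ∧ B ∧ ¬D)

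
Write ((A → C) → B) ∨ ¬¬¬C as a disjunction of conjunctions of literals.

((A → C) → B) ∨ ¬¬¬C
≡ ¬(A → C) ∨ B ∨ ¬¬¬C
≡ ¬(¬A ∨ C) ∨ B ∨ ¬¬¬C
≡ (¬¬A ∧ ¬C) ∨ B ∨ ¬¬¬C
≡ (A ∧ ¬C) ∨ B ∨ ¬¬¬C
≡ (A ∧ ¬C) ∨ B ∨ ¬C
≡ B ∨ ¬C

B ∨ ¬C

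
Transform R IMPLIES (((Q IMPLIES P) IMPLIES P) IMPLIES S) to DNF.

NOT R OR (NOT Q AND NOT P) OR S

R IMPLIES (((Q IMPLIES P) IMPLIES P) IMPLIES S)
≡ NOT R OR (((Q IMPLIES P) IMPLIES P) IMPLIES S)   [eliminate IMPLIES]
≡ NOT R OR NOT ((Q IMPLIES P) IMPLIES P) OR S   [eliminate IMPLIES]
≡ NOT R OR NOT (NOT (Q IMPLIES P) OR P) OR S   [eliminate IMPLIES]
≡ NOT R OR NOT (NOT (NOT Q OR P) OR P) OR S   [eliminate IMPLIES]
≡ NOT R OR (NOT NOT (NOT Q OR P) AND NOT P) OR S   [De Morgan]
≡ NOT R OR ((NOT Q OR P) AND NOT P) OR S   [double negation]
≡ NOT R OR (NOT Q AND NOT P) OR (P AND NOT P) OR S   [distribute AND over OR]
≡ NOT R OR (NOT Q AND NOT P) OR S   [simplify]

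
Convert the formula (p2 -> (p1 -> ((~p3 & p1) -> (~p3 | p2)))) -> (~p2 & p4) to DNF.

(p2 -> (p1 -> ((~p3 & p1) -> (~p3 | p2)))) -> (~p2 & p4)
≡ ~(p2 -> (p1 -> ((~p3 & p1) -> (~p3 | p2)))) | (~p2 & p4)   [eliminate ->]
≡ ~(~p2 | (p1 -> ((~p3 & p1) -> (~p3 | p2)))) | (~p2 & p4)   [eliminate ->]
≡ ~(~p2 | ~p1 | ((~p3 & p1) -> (~p3 | p2))) | (~p2 & p4)   [eliminate ->]
≡ ~(~p2 | ~p1 | ~(~p3 & p1) | ~p3 | p2) | (~p2 & p4)   [eliminate ->]
≡ (~~p2 & ~~p1 & ~~(~p3 & p1) & ~~p3 & ~p2) | (~p2 & p4)   [De Morgan]
≡ (p2 & ~~p1 & ~~(~p3 & p1) & ~~p3 & ~p2) | (~p2 & p4)   [double negation]
≡ (p2 & p1 & ~~(~p3 & p1) & ~~p3 & ~p2) | (~p2 & p4)   [double negation]
≡ (p2 & p1 & ~p3 & p1 & ~~p3 & ~p2) | (~p2 & p4)   [double negation]
≡ (p2 & p1 & ~p3 & p1 & p3 & ~p2) | (~p2 & p4)   [double negation]
≡ ~p2 & p4   [simplify]

~p2 & p4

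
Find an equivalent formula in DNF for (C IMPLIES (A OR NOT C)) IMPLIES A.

(C IMPLIES (A OR NOT C)) IMPLIES A
≡ NOT (C IMPLIES (A OR NOT C)) OR A   (eliminate IMPLIES)
≡ NOT (NOT C OR A OR NOT C) OR A   (eliminate IMPLIES)
≡ (NOT NOT C AND NOT A AND NOT NOT C) OR A   (De Morgan)
≡ (C AND NOT A AND NOT NOT C) OR A   (double negation)
≡ (C AND NOT A AND C) OR A   (double negation)
≡ (C AND NOT A) OR A   (simplify)

(C AND NOT A) OR A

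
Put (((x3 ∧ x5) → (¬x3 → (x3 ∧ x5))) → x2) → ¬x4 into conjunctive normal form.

¬x2 ∨ ¬x4

(((x3 ∧ x5) → (¬x3 → (x3 ∧ x5))) → x2) → ¬x4
= ¬(((x3 ∧ x5) → (¬x3 → (x3 ∧ x5))) → x2) ∨ ¬x4   [eliminate →]
= ¬(¬((x3 ∧ x5) → (¬x3 → (x3 ∧ x5))) ∨ x2) ∨ ¬x4   [eliminate →]
= ¬(¬(¬(x3 ∧ x5) ∨ (¬x3 → (x3 ∧ x5))) ∨ x2) ∨ ¬x4   [eliminate →]
= ¬(¬(¬(x3 ∧ x5) ∨ ¬¬x3 ∨ (x3 ∧ x5)) ∨ x2) ∨ ¬x4   [eliminate →]
= (¬¬(¬(x3 ∧ x5) ∨ ¬¬x3 ∨ (x3 ∧ x5)) ∧ ¬x2) ∨ ¬x4   [De Morgan]
= ((¬(x3 ∧ x5) ∨ ¬¬x3 ∨ (x3 ∧ x5)) ∧ ¬x2) ∨ ¬x4   [double negation]
= ((¬x3 ∨ ¬x5 ∨ ¬¬x3 ∨ (x3 ∧ x5)) ∧ ¬x2) ∨ ¬x4   [De Morgan]
= ((¬x3 ∨ ¬x5 ∨ x3 ∨ (x3 ∧ x5)) ∧ ¬x2) ∨ ¬x4   [double negation]
= (¬x3 ∨ ¬x5 ∨ x3 ∨ x3 ∨ ¬x4) ∧ (¬x3 ∨ ¬x5 ∨ x3 ∨ x5 ∨ ¬x4) ∧ (¬x2 ∨ ¬x4)   [distribute ∨ over ∧]
= ¬x2 ∨ ¬x4   [simplify]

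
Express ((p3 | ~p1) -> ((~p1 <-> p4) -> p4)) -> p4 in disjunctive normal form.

((p3 | ~p1) -> ((~p1 <-> p4) -> p4)) -> p4
≡ ~((p3 | ~p1) -> ((~p1 <-> p4) -> p4)) | p4   [eliminate ->]
≡ ~(~(p3 | ~p1) | ((~p1 <-> p4) -> p4)) | p4   [eliminate ->]
≡ ~(~(p3 | ~p1) | ~(~p1 <-> p4) | p4) | p4   [eliminate ->]
≡ ~(~(p3 | ~p1) | ~((~p1 -> p4) & (p4 -> ~p1)) | p4) | p4   [eliminate <->]
≡ ~(~(p3 | ~p1) | ~((~~p1 | p4) & (p4 -> ~p1)) | p4) | p4   [eliminate ->]
≡ ~(~(p3 | ~p1) | ~((~~p1 | p4) & (~p4 | ~p1)) | p4) | p4   [eliminate ->]
≡ (~~(p3 | ~p1) & ~~((~~p1 | p4) & (~p4 | ~p1)) & ~p4) | p4   [De Morgan]
≡ ((p3 | ~p1) & ~~((~~p1 | p4) & (~p4 | ~p1)) & ~p4) | p4   [double negation]
≡ ((p3 | ~p1) & (~~p1 | p4) & (~p4 | ~p1) & ~p4) | p4   [double negation]
≡ ((p3 | ~p1) & (p1 | p4) & (~p4 | ~p1) & ~p4) | p4   [double negation]
≡ (p3 & p1 & ~p4 & ~p4) | (p3 & p1 & ~p1 & ~p4) | (p3 & p4 & ~p4 & ~p4) | (p3 & p4 & ~p1 & ~p4) | (~p1 & p1 & ~p4 & ~p4) | (~p1 & p1 & ~p1 & ~p4) | (~p1 & p4 & ~p4 & ~p4) | (~p1 & p4 & ~p1 & ~p4) | p4   [distribute & over |]
≡ (p3 & p1 & ~p4) | p4   [simplify]

(p3 & p1 & ~p4) | p4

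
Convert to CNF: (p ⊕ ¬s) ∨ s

¬p ∨ s

(p ⊕ ¬s) ∨ s
= (p ∨ ¬s) ∧ ¬(p ∧ ¬s) ∨ s
= (p ∨ ¬s) ∧ (¬p ∨ ¬¬s) ∨ s
= (p ∨ ¬s) ∧ (¬p ∨ s) ∨ s
= (p ∨ ¬s ∨ s) ∧ (¬p ∨ s ∨ s)
= ¬p ∨ s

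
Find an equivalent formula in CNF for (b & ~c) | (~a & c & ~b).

(b | ~a) & (b | c) & (~c | ~a) & (~c | ~b)

(b & ~c) | (~a & c & ~b)
≡ (b | ~a) & (b | c) & (b | ~b) & (~c | ~a) & (~c | c) & (~c | ~b)   (distribute | over &)
≡ (b | ~a) & (b | c) & (~c | ~a) & (~c | ~b)   (simplify)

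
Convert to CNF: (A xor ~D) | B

(A | ~D | B) & (~A | D | B)

(A xor ~D) | B
= ((A | ~D) & ~(A & ~D)) | B   — expand xor
= ((A | ~D) & (~A | ~~D)) | B   — De Morgan
= ((A | ~D) & (~A | D)) | B   — double negation
= (A | ~D | B) & (~A | D | B)   — distribute | over &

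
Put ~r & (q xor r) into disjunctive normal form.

~r & q

~r & (q xor r)
⇔ ~r & ((q & ~r) | (~q & r))   — expand xor
⇔ (~r & q & ~r) | (~r & ~q & r)   — distribute & over |
⇔ ~r & q   — simplify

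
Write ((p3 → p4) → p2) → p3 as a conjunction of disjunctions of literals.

((p3 → p4) → p2) → p3
≡ ¬((p3 → p4) → p2) ∨ p3   (eliminate →)
≡ ¬(¬(p3 → p4) ∨ p2) ∨ p3   (eliminate →)
≡ ¬(¬(¬p3 ∨ p4) ∨ p2) ∨ p3   (eliminate →)
≡ (¬¬(¬p3 ∨ p4) ∧ ¬p2) ∨ p3   (De Morgan)
≡ ((¬p3 ∨ p4) ∧ ¬p2) ∨ p3   (double negation)
≡ (¬p3 ∨ p4 ∨ p3) ∧ (¬p2 ∨ p3)   (distribute ∨ over ∧)
≡ ¬p2 ∨ p3   (simplify)

¬p2 ∨ p3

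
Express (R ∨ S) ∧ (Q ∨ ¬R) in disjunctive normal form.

(R ∨ S) ∧ (Q ∨ ¬R)
= (R ∧ Q) ∨ (R ∧ ¬R) ∨ (S ∧ Q) ∨ (S ∧ ¬R)   — distribute ∧ over ∨
= (R ∧ Q) ∨ (S ∧ Q) ∨ (S ∧ ¬R)   — simplify

(R ∧ Q) ∨ (S ∧ Q) ∨ (S ∧ ¬R)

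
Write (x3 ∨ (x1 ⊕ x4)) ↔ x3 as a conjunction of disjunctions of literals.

(¬x1 ∨ x4 ∨ x3) ∧ (¬x4 ∨ x1 ∨ x3)

(x3 ∨ (x1 ⊕ x4)) ↔ x3
≡ ((x3 ∨ (x1 ⊕ x4)) → x3) ∧ (x3 → (x3 ∨ (x1 ⊕ x4)))   [eliminate ↔]
≡ (¬(x3 ∨ (x1 ⊕ x4)) ∨ x3) ∧ (x3 → (x3 ∨ (x1 ⊕ x4)))   [eliminate →]
≡ (¬(x3 ∨ ((x1 ∨ x4) ∧ ¬(x1 ∧ x4))) ∨ x3) ∧ (x3 → (x3 ∨ (x1 ⊕ x4)))   [expand ⊕]
≡ (¬(x3 ∨ ((x1 ∨ x4) ∧ ¬(x1 ∧ x4))) ∨ x3) ∧ (¬x3 ∨ x3 ∨ (x1 ⊕ x4))   [eliminate →]
≡ (¬(x3 ∨ ((x1 ∨ x4) ∧ ¬(x1 ∧ x4))) ∨ x3) ∧ (¬x3 ∨ x3 ∨ ((x1 ∨ x4) ∧ ¬(x1 ∧ x4)))   [expand ⊕]
≡ ((¬x3 ∧ ¬((x1 ∨ x4) ∧ ¬(x1 ∧ x4))) ∨ x3) ∧ (¬x3 ∨ x3 ∨ ((x1 ∨ x4) ∧ ¬(x1 ∧ x4)))   [De Morgan]
≡ ((¬x3 ∧ (¬(x1 ∨ x4) ∨ ¬¬(x1 ∧ x4))) ∨ x3) ∧ (¬x3 ∨ x3 ∨ ((x1 ∨ x4) ∧ ¬(x1 ∧ x4)))   [De Morgan]
≡ ((¬x3 ∧ ((¬x1 ∧ ¬x4) ∨ ¬¬(x1 ∧ x4))) ∨ x3) ∧ (¬x3 ∨ x3 ∨ ((x1 ∨ x4) ∧ ¬(x1 ∧ x4)))   [De Morgan]
≡ ((¬x3 ∧ ((¬x1 ∧ ¬x4) ∨ (x1 ∧ x4))) ∨ x3) ∧ (¬x3 ∨ x3 ∨ ((x1 ∨ x4) ∧ ¬(x1 ∧ x4)))   [double negation]
≡ ((¬x3 ∧ ((¬x1 ∧ ¬x4) ∨ (x1 ∧ x4))) ∨ x3) ∧ (¬x3 ∨ x3 ∨ ((x1 ∨ x4) ∧ (¬x1 ∨ ¬x4)))   [De Morgan]
≡ (¬x3 ∨ x3) ∧ (¬x1 ∨ x1 ∨ x3) ∧ (¬x1 ∨ x4 ∨ x3) ∧ (¬x4 ∨ x1 ∨ x3) ∧ (¬x4 ∨ x4 ∨ x3) ∧ (¬x3 ∨ x3 ∨ x1 ∨ x4) ∧ (¬x3 ∨ x3 ∨ ¬x1 ∨ ¬x4)   [distribute ∨ over ∧]
≡ (¬x1 ∨ x4 ∨ x3) ∧ (¬x4 ∨ x1 ∨ x3)   [simplify]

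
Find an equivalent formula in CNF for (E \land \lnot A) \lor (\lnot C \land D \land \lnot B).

(E \lor \lnot C) \land (E \lor D) \land (E \lor \lnot B) \land (\lnot A \lor \lnot C) \land (\lnot A \lor D) \land (\lnot A \lor \lnot B)

(E \land \lnot A) \lor (\lnot C \land D \land \lnot B)
≡ (E \lor \lnot C) \land (E \lor D) \land (E \lor \lnot B) \land (\lnot A \lor \lnot C) \land (\lnot A \lor D) \land (\lnot A \lor \lnot B)   [distribute \lor over \land]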